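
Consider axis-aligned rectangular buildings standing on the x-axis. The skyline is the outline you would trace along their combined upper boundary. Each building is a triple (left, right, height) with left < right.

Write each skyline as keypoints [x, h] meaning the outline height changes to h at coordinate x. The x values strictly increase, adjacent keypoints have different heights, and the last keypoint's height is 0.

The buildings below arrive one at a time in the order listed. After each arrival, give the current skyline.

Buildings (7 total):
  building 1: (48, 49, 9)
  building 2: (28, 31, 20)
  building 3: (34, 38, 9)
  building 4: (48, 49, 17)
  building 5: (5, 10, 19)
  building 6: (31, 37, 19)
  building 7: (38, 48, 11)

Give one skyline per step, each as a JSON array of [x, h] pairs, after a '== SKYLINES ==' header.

== SKYLINES ==
[[48,9],[49,0]]
[[28,20],[31,0],[48,9],[49,0]]
[[28,20],[31,0],[34,9],[38,0],[48,9],[49,0]]
[[28,20],[31,0],[34,9],[38,0],[48,17],[49,0]]
[[5,19],[10,0],[28,20],[31,0],[34,9],[38,0],[48,17],[49,0]]
[[5,19],[10,0],[28,20],[31,19],[37,9],[38,0],[48,17],[49,0]]
[[5,19],[10,0],[28,20],[31,19],[37,9],[38,11],[48,17],[49,0]]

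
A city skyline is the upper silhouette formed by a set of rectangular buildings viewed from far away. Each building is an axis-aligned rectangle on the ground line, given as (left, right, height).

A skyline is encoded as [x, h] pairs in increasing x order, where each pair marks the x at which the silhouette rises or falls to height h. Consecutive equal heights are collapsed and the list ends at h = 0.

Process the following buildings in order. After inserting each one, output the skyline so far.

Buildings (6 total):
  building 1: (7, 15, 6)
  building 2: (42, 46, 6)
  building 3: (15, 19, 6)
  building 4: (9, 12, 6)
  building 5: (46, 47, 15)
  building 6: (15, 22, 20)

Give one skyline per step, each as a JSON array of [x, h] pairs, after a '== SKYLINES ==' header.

== SKYLINES ==
[[7,6],[15,0]]
[[7,6],[15,0],[42,6],[46,0]]
[[7,6],[19,0],[42,6],[46,0]]
[[7,6],[19,0],[42,6],[46,0]]
[[7,6],[19,0],[42,6],[46,15],[47,0]]
[[7,6],[15,20],[22,0],[42,6],[46,15],[47,0]]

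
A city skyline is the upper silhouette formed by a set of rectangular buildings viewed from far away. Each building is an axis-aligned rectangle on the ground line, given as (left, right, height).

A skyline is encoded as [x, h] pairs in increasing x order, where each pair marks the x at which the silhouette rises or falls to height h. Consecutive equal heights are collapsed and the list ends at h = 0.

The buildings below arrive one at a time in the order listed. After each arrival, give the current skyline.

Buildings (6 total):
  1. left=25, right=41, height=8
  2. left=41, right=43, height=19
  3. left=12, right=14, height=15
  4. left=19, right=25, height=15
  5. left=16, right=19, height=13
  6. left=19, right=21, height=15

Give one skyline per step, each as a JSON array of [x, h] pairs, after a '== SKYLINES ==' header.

== SKYLINES ==
[[25,8],[41,0]]
[[25,8],[41,19],[43,0]]
[[12,15],[14,0],[25,8],[41,19],[43,0]]
[[12,15],[14,0],[19,15],[25,8],[41,19],[43,0]]
[[12,15],[14,0],[16,13],[19,15],[25,8],[41,19],[43,0]]
[[12,15],[14,0],[16,13],[19,15],[25,8],[41,19],[43,0]]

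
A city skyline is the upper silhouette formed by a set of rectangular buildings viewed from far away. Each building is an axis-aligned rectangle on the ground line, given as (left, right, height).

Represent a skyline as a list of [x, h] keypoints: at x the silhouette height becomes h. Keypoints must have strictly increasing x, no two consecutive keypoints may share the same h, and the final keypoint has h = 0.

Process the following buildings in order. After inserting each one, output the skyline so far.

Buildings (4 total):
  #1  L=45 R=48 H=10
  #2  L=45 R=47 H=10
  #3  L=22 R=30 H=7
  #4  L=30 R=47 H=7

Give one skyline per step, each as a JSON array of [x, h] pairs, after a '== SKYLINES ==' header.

== SKYLINES ==
[[45,10],[48,0]]
[[45,10],[48,0]]
[[22,7],[30,0],[45,10],[48,0]]
[[22,7],[45,10],[48,0]]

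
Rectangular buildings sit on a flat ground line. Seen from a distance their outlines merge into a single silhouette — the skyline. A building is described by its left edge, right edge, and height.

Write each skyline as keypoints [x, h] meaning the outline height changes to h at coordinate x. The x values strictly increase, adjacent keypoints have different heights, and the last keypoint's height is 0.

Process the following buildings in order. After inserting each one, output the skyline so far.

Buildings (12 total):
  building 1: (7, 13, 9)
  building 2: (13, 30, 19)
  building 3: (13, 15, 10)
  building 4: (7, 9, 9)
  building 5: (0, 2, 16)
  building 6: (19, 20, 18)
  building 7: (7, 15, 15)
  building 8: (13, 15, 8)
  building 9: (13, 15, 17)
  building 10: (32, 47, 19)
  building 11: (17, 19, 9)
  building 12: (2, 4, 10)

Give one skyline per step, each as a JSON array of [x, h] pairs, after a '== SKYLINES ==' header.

== SKYLINES ==
[[7,9],[13,0]]
[[7,9],[13,19],[30,0]]
[[7,9],[13,19],[30,0]]
[[7,9],[13,19],[30,0]]
[[0,16],[2,0],[7,9],[13,19],[30,0]]
[[0,16],[2,0],[7,9],[13,19],[30,0]]
[[0,16],[2,0],[7,15],[13,19],[30,0]]
[[0,16],[2,0],[7,15],[13,19],[30,0]]
[[0,16],[2,0],[7,15],[13,19],[30,0]]
[[0,16],[2,0],[7,15],[13,19],[30,0],[32,19],[47,0]]
[[0,16],[2,0],[7,15],[13,19],[30,0],[32,19],[47,0]]
[[0,16],[2,10],[4,0],[7,15],[13,19],[30,0],[32,19],[47,0]]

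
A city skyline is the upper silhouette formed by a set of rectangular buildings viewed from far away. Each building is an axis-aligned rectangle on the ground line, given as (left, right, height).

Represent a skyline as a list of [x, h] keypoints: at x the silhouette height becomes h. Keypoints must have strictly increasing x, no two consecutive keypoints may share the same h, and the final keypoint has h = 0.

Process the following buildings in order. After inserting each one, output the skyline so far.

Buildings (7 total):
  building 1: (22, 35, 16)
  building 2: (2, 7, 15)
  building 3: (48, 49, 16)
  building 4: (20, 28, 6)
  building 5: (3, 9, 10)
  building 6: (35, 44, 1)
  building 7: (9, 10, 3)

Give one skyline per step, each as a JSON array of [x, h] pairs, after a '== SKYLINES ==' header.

== SKYLINES ==
[[22,16],[35,0]]
[[2,15],[7,0],[22,16],[35,0]]
[[2,15],[7,0],[22,16],[35,0],[48,16],[49,0]]
[[2,15],[7,0],[20,6],[22,16],[35,0],[48,16],[49,0]]
[[2,15],[7,10],[9,0],[20,6],[22,16],[35,0],[48,16],[49,0]]
[[2,15],[7,10],[9,0],[20,6],[22,16],[35,1],[44,0],[48,16],[49,0]]
[[2,15],[7,10],[9,3],[10,0],[20,6],[22,16],[35,1],[44,0],[48,16],[49,0]]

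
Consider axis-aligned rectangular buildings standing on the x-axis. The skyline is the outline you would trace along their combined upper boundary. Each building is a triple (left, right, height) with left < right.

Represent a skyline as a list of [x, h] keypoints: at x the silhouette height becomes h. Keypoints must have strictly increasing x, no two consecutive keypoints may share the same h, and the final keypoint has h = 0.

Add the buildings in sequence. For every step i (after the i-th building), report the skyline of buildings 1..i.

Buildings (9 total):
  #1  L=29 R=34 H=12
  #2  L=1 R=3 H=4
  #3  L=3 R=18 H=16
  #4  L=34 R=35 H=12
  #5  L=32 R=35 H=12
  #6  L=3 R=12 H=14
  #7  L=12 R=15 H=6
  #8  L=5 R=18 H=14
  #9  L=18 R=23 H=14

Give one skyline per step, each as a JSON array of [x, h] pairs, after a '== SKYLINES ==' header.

== SKYLINES ==
[[29,12],[34,0]]
[[1,4],[3,0],[29,12],[34,0]]
[[1,4],[3,16],[18,0],[29,12],[34,0]]
[[1,4],[3,16],[18,0],[29,12],[35,0]]
[[1,4],[3,16],[18,0],[29,12],[35,0]]
[[1,4],[3,16],[18,0],[29,12],[35,0]]
[[1,4],[3,16],[18,0],[29,12],[35,0]]
[[1,4],[3,16],[18,0],[29,12],[35,0]]
[[1,4],[3,16],[18,14],[23,0],[29,12],[35,0]]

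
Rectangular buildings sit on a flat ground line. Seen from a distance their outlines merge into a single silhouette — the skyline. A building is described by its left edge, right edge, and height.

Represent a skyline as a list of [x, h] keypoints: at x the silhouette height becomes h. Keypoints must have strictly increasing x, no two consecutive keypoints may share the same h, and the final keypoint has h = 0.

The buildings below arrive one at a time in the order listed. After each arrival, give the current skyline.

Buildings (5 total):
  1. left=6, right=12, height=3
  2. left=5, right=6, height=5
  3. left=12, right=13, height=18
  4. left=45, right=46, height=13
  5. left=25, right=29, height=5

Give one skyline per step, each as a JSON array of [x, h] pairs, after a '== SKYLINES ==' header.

== SKYLINES ==
[[6,3],[12,0]]
[[5,5],[6,3],[12,0]]
[[5,5],[6,3],[12,18],[13,0]]
[[5,5],[6,3],[12,18],[13,0],[45,13],[46,0]]
[[5,5],[6,3],[12,18],[13,0],[25,5],[29,0],[45,13],[46,0]]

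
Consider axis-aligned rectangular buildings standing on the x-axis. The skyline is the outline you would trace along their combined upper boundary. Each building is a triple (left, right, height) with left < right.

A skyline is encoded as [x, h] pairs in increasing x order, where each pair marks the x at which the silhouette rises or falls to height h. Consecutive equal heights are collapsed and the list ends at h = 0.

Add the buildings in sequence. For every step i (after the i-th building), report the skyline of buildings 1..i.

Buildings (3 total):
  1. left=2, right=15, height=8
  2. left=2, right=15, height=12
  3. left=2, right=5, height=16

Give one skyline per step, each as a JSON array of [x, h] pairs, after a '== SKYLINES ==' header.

== SKYLINES ==
[[2,8],[15,0]]
[[2,12],[15,0]]
[[2,16],[5,12],[15,0]]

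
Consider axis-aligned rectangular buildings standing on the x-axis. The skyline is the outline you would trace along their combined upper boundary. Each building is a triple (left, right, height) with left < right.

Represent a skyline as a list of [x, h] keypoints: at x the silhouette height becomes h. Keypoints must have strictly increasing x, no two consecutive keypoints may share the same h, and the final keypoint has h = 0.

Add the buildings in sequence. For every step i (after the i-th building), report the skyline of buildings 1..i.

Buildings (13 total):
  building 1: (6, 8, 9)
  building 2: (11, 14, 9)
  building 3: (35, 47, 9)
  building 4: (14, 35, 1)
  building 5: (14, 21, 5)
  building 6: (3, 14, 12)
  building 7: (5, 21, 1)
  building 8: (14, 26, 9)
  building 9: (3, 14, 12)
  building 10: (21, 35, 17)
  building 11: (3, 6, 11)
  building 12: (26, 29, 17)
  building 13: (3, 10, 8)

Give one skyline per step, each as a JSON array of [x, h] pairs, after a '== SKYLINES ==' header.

== SKYLINES ==
[[6,9],[8,0]]
[[6,9],[8,0],[11,9],[14,0]]
[[6,9],[8,0],[11,9],[14,0],[35,9],[47,0]]
[[6,9],[8,0],[11,9],[14,1],[35,9],[47,0]]
[[6,9],[8,0],[11,9],[14,5],[21,1],[35,9],[47,0]]
[[3,12],[14,5],[21,1],[35,9],[47,0]]
[[3,12],[14,5],[21,1],[35,9],[47,0]]
[[3,12],[14,9],[26,1],[35,9],[47,0]]
[[3,12],[14,9],[26,1],[35,9],[47,0]]
[[3,12],[14,9],[21,17],[35,9],[47,0]]
[[3,12],[14,9],[21,17],[35,9],[47,0]]
[[3,12],[14,9],[21,17],[35,9],[47,0]]
[[3,12],[14,9],[21,17],[35,9],[47,0]]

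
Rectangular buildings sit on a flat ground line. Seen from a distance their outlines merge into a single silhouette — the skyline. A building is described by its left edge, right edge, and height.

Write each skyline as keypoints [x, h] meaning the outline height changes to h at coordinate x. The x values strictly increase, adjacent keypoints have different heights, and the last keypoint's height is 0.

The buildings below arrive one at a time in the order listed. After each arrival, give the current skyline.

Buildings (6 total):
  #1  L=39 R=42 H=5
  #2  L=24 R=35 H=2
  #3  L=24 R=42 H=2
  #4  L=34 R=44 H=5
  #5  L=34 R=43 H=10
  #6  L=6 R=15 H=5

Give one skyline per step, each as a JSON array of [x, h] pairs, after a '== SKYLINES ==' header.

== SKYLINES ==
[[39,5],[42,0]]
[[24,2],[35,0],[39,5],[42,0]]
[[24,2],[39,5],[42,0]]
[[24,2],[34,5],[44,0]]
[[24,2],[34,10],[43,5],[44,0]]
[[6,5],[15,0],[24,2],[34,10],[43,5],[44,0]]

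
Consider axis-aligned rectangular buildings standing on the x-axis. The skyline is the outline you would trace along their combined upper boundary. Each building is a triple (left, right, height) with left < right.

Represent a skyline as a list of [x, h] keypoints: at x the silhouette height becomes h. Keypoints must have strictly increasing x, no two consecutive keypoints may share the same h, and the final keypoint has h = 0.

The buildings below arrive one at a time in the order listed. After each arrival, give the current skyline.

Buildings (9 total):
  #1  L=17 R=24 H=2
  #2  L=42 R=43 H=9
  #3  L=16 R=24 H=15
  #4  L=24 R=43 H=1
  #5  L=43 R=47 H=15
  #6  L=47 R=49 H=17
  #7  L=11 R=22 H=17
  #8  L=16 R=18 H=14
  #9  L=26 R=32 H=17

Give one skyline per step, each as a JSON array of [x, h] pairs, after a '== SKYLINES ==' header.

== SKYLINES ==
[[17,2],[24,0]]
[[17,2],[24,0],[42,9],[43,0]]
[[16,15],[24,0],[42,9],[43,0]]
[[16,15],[24,1],[42,9],[43,0]]
[[16,15],[24,1],[42,9],[43,15],[47,0]]
[[16,15],[24,1],[42,9],[43,15],[47,17],[49,0]]
[[11,17],[22,15],[24,1],[42,9],[43,15],[47,17],[49,0]]
[[11,17],[22,15],[24,1],[42,9],[43,15],[47,17],[49,0]]
[[11,17],[22,15],[24,1],[26,17],[32,1],[42,9],[43,15],[47,17],[49,0]]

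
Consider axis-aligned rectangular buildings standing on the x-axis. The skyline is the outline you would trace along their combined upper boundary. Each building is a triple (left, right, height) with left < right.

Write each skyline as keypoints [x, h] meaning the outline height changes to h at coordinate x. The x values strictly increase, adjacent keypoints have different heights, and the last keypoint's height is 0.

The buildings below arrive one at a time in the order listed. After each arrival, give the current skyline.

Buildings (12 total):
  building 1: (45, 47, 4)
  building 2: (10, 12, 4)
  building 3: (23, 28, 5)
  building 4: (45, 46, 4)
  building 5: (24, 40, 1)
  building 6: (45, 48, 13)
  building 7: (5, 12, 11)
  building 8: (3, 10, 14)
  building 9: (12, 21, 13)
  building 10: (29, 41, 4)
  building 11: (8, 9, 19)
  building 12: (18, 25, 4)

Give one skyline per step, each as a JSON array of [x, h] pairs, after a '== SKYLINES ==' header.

== SKYLINES ==
[[45,4],[47,0]]
[[10,4],[12,0],[45,4],[47,0]]
[[10,4],[12,0],[23,5],[28,0],[45,4],[47,0]]
[[10,4],[12,0],[23,5],[28,0],[45,4],[47,0]]
[[10,4],[12,0],[23,5],[28,1],[40,0],[45,4],[47,0]]
[[10,4],[12,0],[23,5],[28,1],[40,0],[45,13],[48,0]]
[[5,11],[12,0],[23,5],[28,1],[40,0],[45,13],[48,0]]
[[3,14],[10,11],[12,0],[23,5],[28,1],[40,0],[45,13],[48,0]]
[[3,14],[10,11],[12,13],[21,0],[23,5],[28,1],[40,0],[45,13],[48,0]]
[[3,14],[10,11],[12,13],[21,0],[23,5],[28,1],[29,4],[41,0],[45,13],[48,0]]
[[3,14],[8,19],[9,14],[10,11],[12,13],[21,0],[23,5],[28,1],[29,4],[41,0],[45,13],[48,0]]
[[3,14],[8,19],[9,14],[10,11],[12,13],[21,4],[23,5],[28,1],[29,4],[41,0],[45,13],[48,0]]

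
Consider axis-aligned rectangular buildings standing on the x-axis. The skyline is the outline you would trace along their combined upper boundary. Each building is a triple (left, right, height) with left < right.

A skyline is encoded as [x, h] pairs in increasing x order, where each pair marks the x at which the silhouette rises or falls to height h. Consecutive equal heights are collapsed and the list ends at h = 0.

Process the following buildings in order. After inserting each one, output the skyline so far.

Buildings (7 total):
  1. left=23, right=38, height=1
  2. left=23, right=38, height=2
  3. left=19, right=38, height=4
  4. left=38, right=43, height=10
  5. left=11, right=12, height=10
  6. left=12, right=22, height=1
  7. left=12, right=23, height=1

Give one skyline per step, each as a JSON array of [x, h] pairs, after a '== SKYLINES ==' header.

== SKYLINES ==
[[23,1],[38,0]]
[[23,2],[38,0]]
[[19,4],[38,0]]
[[19,4],[38,10],[43,0]]
[[11,10],[12,0],[19,4],[38,10],[43,0]]
[[11,10],[12,1],[19,4],[38,10],[43,0]]
[[11,10],[12,1],[19,4],[38,10],[43,0]]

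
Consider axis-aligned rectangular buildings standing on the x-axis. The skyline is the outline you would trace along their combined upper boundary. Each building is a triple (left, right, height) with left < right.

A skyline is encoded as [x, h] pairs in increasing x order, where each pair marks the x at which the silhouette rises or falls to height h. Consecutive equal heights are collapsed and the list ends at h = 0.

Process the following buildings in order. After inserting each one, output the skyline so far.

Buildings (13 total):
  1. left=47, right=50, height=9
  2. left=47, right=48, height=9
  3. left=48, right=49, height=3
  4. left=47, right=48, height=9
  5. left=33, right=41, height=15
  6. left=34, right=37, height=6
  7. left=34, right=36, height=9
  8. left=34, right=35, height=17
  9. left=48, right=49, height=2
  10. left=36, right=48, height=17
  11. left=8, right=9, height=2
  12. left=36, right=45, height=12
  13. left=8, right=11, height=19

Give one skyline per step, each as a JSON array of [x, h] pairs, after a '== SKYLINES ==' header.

== SKYLINES ==
[[47,9],[50,0]]
[[47,9],[50,0]]
[[47,9],[50,0]]
[[47,9],[50,0]]
[[33,15],[41,0],[47,9],[50,0]]
[[33,15],[41,0],[47,9],[50,0]]
[[33,15],[41,0],[47,9],[50,0]]
[[33,15],[34,17],[35,15],[41,0],[47,9],[50,0]]
[[33,15],[34,17],[35,15],[41,0],[47,9],[50,0]]
[[33,15],[34,17],[35,15],[36,17],[48,9],[50,0]]
[[8,2],[9,0],[33,15],[34,17],[35,15],[36,17],[48,9],[50,0]]
[[8,2],[9,0],[33,15],[34,17],[35,15],[36,17],[48,9],[50,0]]
[[8,19],[11,0],[33,15],[34,17],[35,15],[36,17],[48,9],[50,0]]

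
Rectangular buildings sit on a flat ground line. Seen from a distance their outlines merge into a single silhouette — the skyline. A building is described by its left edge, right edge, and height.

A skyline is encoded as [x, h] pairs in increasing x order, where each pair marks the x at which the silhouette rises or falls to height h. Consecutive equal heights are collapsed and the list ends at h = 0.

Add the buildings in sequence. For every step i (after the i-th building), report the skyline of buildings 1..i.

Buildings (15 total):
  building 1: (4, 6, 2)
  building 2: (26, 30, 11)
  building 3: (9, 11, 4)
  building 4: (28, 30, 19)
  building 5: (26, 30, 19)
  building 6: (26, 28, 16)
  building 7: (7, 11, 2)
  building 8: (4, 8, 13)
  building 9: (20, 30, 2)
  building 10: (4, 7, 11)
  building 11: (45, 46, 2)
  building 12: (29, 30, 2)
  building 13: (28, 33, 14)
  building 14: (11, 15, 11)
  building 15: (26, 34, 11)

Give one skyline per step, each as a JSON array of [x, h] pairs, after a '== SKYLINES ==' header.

== SKYLINES ==
[[4,2],[6,0]]
[[4,2],[6,0],[26,11],[30,0]]
[[4,2],[6,0],[9,4],[11,0],[26,11],[30,0]]
[[4,2],[6,0],[9,4],[11,0],[26,11],[28,19],[30,0]]
[[4,2],[6,0],[9,4],[11,0],[26,19],[30,0]]
[[4,2],[6,0],[9,4],[11,0],[26,19],[30,0]]
[[4,2],[6,0],[7,2],[9,4],[11,0],[26,19],[30,0]]
[[4,13],[8,2],[9,4],[11,0],[26,19],[30,0]]
[[4,13],[8,2],[9,4],[11,0],[20,2],[26,19],[30,0]]
[[4,13],[8,2],[9,4],[11,0],[20,2],[26,19],[30,0]]
[[4,13],[8,2],[9,4],[11,0],[20,2],[26,19],[30,0],[45,2],[46,0]]
[[4,13],[8,2],[9,4],[11,0],[20,2],[26,19],[30,0],[45,2],[46,0]]
[[4,13],[8,2],[9,4],[11,0],[20,2],[26,19],[30,14],[33,0],[45,2],[46,0]]
[[4,13],[8,2],[9,4],[11,11],[15,0],[20,2],[26,19],[30,14],[33,0],[45,2],[46,0]]
[[4,13],[8,2],[9,4],[11,11],[15,0],[20,2],[26,19],[30,14],[33,11],[34,0],[45,2],[46,0]]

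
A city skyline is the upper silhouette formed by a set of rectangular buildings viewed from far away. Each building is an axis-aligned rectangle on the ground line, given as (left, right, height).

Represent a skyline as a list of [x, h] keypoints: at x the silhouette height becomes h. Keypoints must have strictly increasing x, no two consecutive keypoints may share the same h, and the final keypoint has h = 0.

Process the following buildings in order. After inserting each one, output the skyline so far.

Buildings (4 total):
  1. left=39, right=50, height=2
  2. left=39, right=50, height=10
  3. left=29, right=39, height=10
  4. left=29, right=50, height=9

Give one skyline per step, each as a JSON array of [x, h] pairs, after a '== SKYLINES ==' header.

== SKYLINES ==
[[39,2],[50,0]]
[[39,10],[50,0]]
[[29,10],[50,0]]
[[29,10],[50,0]]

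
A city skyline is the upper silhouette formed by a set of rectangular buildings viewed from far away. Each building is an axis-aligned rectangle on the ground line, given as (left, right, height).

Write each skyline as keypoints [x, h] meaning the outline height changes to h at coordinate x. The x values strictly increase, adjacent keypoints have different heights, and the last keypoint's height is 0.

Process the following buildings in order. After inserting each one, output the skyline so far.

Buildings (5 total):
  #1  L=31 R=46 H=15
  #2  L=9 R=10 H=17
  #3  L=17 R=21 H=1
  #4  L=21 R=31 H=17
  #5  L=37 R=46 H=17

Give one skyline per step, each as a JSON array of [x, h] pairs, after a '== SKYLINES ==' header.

== SKYLINES ==
[[31,15],[46,0]]
[[9,17],[10,0],[31,15],[46,0]]
[[9,17],[10,0],[17,1],[21,0],[31,15],[46,0]]
[[9,17],[10,0],[17,1],[21,17],[31,15],[46,0]]
[[9,17],[10,0],[17,1],[21,17],[31,15],[37,17],[46,0]]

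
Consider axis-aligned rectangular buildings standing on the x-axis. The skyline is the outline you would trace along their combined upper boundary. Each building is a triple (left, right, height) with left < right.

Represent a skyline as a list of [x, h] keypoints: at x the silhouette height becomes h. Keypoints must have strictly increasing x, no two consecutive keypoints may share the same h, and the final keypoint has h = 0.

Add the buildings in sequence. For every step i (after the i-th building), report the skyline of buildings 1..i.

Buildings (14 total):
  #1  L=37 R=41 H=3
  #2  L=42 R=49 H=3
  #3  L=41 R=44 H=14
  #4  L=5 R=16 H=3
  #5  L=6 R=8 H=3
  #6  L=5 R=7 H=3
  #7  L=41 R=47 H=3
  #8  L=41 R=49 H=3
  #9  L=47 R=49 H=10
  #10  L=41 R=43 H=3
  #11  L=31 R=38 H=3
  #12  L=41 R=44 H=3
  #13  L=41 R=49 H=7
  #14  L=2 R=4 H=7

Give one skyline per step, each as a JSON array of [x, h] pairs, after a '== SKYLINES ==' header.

== SKYLINES ==
[[37,3],[41,0]]
[[37,3],[41,0],[42,3],[49,0]]
[[37,3],[41,14],[44,3],[49,0]]
[[5,3],[16,0],[37,3],[41,14],[44,3],[49,0]]
[[5,3],[16,0],[37,3],[41,14],[44,3],[49,0]]
[[5,3],[16,0],[37,3],[41,14],[44,3],[49,0]]
[[5,3],[16,0],[37,3],[41,14],[44,3],[49,0]]
[[5,3],[16,0],[37,3],[41,14],[44,3],[49,0]]
[[5,3],[16,0],[37,3],[41,14],[44,3],[47,10],[49,0]]
[[5,3],[16,0],[37,3],[41,14],[44,3],[47,10],[49,0]]
[[5,3],[16,0],[31,3],[41,14],[44,3],[47,10],[49,0]]
[[5,3],[16,0],[31,3],[41,14],[44,3],[47,10],[49,0]]
[[5,3],[16,0],[31,3],[41,14],[44,7],[47,10],[49,0]]
[[2,7],[4,0],[5,3],[16,0],[31,3],[41,14],[44,7],[47,10],[49,0]]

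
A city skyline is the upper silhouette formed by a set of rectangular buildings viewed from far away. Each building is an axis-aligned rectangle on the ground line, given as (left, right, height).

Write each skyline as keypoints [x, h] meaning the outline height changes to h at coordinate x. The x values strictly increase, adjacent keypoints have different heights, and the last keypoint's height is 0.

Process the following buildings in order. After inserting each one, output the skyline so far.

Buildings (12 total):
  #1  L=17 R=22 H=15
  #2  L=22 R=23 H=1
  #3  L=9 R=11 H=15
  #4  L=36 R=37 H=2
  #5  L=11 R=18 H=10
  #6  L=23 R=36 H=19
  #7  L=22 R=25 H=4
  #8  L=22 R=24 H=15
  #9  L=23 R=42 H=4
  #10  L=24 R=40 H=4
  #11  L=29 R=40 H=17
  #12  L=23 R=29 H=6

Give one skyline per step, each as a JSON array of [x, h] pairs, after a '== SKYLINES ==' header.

== SKYLINES ==
[[17,15],[22,0]]
[[17,15],[22,1],[23,0]]
[[9,15],[11,0],[17,15],[22,1],[23,0]]
[[9,15],[11,0],[17,15],[22,1],[23,0],[36,2],[37,0]]
[[9,15],[11,10],[17,15],[22,1],[23,0],[36,2],[37,0]]
[[9,15],[11,10],[17,15],[22,1],[23,19],[36,2],[37,0]]
[[9,15],[11,10],[17,15],[22,4],[23,19],[36,2],[37,0]]
[[9,15],[11,10],[17,15],[23,19],[36,2],[37,0]]
[[9,15],[11,10],[17,15],[23,19],[36,4],[42,0]]
[[9,15],[11,10],[17,15],[23,19],[36,4],[42,0]]
[[9,15],[11,10],[17,15],[23,19],[36,17],[40,4],[42,0]]
[[9,15],[11,10],[17,15],[23,19],[36,17],[40,4],[42,0]]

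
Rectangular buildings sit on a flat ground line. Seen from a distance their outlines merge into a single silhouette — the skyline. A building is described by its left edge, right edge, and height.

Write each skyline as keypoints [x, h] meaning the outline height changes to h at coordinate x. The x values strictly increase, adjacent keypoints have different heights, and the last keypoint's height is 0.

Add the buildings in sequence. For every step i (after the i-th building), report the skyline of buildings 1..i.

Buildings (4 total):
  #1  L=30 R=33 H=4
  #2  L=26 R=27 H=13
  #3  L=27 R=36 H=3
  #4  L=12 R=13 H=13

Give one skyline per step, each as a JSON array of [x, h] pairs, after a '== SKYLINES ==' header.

== SKYLINES ==
[[30,4],[33,0]]
[[26,13],[27,0],[30,4],[33,0]]
[[26,13],[27,3],[30,4],[33,3],[36,0]]
[[12,13],[13,0],[26,13],[27,3],[30,4],[33,3],[36,0]]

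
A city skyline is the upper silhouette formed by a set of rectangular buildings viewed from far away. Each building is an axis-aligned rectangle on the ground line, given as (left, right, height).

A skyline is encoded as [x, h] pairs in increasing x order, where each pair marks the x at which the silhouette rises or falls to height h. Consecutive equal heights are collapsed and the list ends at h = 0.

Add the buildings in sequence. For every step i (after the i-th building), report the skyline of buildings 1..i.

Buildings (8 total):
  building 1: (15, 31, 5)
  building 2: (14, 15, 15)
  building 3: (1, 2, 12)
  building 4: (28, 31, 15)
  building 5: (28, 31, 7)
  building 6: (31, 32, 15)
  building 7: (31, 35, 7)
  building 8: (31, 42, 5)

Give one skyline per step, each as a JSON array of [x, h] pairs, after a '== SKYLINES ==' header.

== SKYLINES ==
[[15,5],[31,0]]
[[14,15],[15,5],[31,0]]
[[1,12],[2,0],[14,15],[15,5],[31,0]]
[[1,12],[2,0],[14,15],[15,5],[28,15],[31,0]]
[[1,12],[2,0],[14,15],[15,5],[28,15],[31,0]]
[[1,12],[2,0],[14,15],[15,5],[28,15],[32,0]]
[[1,12],[2,0],[14,15],[15,5],[28,15],[32,7],[35,0]]
[[1,12],[2,0],[14,15],[15,5],[28,15],[32,7],[35,5],[42,0]]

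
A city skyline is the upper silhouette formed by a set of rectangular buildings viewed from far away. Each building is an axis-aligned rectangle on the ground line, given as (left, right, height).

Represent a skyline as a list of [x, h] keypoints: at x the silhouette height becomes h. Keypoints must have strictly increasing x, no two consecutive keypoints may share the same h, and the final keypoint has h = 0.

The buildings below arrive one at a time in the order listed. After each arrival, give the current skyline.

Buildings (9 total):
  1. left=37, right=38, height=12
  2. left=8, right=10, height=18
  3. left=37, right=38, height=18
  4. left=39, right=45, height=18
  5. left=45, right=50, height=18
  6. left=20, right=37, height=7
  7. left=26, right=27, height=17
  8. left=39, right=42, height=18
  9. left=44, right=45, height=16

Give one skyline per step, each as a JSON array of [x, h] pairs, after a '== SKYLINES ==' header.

== SKYLINES ==
[[37,12],[38,0]]
[[8,18],[10,0],[37,12],[38,0]]
[[8,18],[10,0],[37,18],[38,0]]
[[8,18],[10,0],[37,18],[38,0],[39,18],[45,0]]
[[8,18],[10,0],[37,18],[38,0],[39,18],[50,0]]
[[8,18],[10,0],[20,7],[37,18],[38,0],[39,18],[50,0]]
[[8,18],[10,0],[20,7],[26,17],[27,7],[37,18],[38,0],[39,18],[50,0]]
[[8,18],[10,0],[20,7],[26,17],[27,7],[37,18],[38,0],[39,18],[50,0]]
[[8,18],[10,0],[20,7],[26,17],[27,7],[37,18],[38,0],[39,18],[50,0]]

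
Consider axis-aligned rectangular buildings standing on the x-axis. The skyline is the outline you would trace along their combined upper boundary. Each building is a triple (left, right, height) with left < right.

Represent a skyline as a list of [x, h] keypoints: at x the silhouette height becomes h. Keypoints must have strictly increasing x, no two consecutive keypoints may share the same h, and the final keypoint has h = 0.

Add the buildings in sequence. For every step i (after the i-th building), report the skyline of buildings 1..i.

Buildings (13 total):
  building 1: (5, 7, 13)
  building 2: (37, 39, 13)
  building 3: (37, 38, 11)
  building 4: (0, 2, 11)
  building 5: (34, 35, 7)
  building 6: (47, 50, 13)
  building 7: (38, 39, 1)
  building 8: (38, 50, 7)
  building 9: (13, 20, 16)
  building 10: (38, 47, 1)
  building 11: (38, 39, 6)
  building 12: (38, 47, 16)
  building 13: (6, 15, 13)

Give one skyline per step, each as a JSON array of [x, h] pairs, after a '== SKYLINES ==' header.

== SKYLINES ==
[[5,13],[7,0]]
[[5,13],[7,0],[37,13],[39,0]]
[[5,13],[7,0],[37,13],[39,0]]
[[0,11],[2,0],[5,13],[7,0],[37,13],[39,0]]
[[0,11],[2,0],[5,13],[7,0],[34,7],[35,0],[37,13],[39,0]]
[[0,11],[2,0],[5,13],[7,0],[34,7],[35,0],[37,13],[39,0],[47,13],[50,0]]
[[0,11],[2,0],[5,13],[7,0],[34,7],[35,0],[37,13],[39,0],[47,13],[50,0]]
[[0,11],[2,0],[5,13],[7,0],[34,7],[35,0],[37,13],[39,7],[47,13],[50,0]]
[[0,11],[2,0],[5,13],[7,0],[13,16],[20,0],[34,7],[35,0],[37,13],[39,7],[47,13],[50,0]]
[[0,11],[2,0],[5,13],[7,0],[13,16],[20,0],[34,7],[35,0],[37,13],[39,7],[47,13],[50,0]]
[[0,11],[2,0],[5,13],[7,0],[13,16],[20,0],[34,7],[35,0],[37,13],[39,7],[47,13],[50,0]]
[[0,11],[2,0],[5,13],[7,0],[13,16],[20,0],[34,7],[35,0],[37,13],[38,16],[47,13],[50,0]]
[[0,11],[2,0],[5,13],[13,16],[20,0],[34,7],[35,0],[37,13],[38,16],[47,13],[50,0]]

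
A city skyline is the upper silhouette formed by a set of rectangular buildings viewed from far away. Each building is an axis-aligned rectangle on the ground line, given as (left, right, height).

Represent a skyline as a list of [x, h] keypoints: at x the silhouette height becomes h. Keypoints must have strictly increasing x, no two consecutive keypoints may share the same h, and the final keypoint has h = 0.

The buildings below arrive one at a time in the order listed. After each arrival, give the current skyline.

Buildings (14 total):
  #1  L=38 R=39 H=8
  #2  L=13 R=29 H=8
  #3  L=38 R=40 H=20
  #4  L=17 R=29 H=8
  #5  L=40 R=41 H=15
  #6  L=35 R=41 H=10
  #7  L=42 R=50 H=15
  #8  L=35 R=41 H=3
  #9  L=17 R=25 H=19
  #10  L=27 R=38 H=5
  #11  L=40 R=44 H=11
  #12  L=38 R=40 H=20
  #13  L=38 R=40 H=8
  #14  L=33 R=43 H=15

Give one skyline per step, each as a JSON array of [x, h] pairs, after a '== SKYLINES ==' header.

== SKYLINES ==
[[38,8],[39,0]]
[[13,8],[29,0],[38,8],[39,0]]
[[13,8],[29,0],[38,20],[40,0]]
[[13,8],[29,0],[38,20],[40,0]]
[[13,8],[29,0],[38,20],[40,15],[41,0]]
[[13,8],[29,0],[35,10],[38,20],[40,15],[41,0]]
[[13,8],[29,0],[35,10],[38,20],[40,15],[41,0],[42,15],[50,0]]
[[13,8],[29,0],[35,10],[38,20],[40,15],[41,0],[42,15],[50,0]]
[[13,8],[17,19],[25,8],[29,0],[35,10],[38,20],[40,15],[41,0],[42,15],[50,0]]
[[13,8],[17,19],[25,8],[29,5],[35,10],[38,20],[40,15],[41,0],[42,15],[50,0]]
[[13,8],[17,19],[25,8],[29,5],[35,10],[38,20],[40,15],[41,11],[42,15],[50,0]]
[[13,8],[17,19],[25,8],[29,5],[35,10],[38,20],[40,15],[41,11],[42,15],[50,0]]
[[13,8],[17,19],[25,8],[29,5],[35,10],[38,20],[40,15],[41,11],[42,15],[50,0]]
[[13,8],[17,19],[25,8],[29,5],[33,15],[38,20],[40,15],[50,0]]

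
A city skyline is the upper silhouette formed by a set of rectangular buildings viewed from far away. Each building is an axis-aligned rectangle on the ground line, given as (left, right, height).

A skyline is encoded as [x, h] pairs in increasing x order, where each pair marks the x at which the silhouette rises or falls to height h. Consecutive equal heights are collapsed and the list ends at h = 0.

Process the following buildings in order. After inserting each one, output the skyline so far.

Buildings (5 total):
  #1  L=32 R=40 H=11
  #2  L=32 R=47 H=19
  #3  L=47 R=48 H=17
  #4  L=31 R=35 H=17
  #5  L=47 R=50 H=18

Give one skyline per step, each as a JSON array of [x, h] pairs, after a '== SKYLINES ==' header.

== SKYLINES ==
[[32,11],[40,0]]
[[32,19],[47,0]]
[[32,19],[47,17],[48,0]]
[[31,17],[32,19],[47,17],[48,0]]
[[31,17],[32,19],[47,18],[50,0]]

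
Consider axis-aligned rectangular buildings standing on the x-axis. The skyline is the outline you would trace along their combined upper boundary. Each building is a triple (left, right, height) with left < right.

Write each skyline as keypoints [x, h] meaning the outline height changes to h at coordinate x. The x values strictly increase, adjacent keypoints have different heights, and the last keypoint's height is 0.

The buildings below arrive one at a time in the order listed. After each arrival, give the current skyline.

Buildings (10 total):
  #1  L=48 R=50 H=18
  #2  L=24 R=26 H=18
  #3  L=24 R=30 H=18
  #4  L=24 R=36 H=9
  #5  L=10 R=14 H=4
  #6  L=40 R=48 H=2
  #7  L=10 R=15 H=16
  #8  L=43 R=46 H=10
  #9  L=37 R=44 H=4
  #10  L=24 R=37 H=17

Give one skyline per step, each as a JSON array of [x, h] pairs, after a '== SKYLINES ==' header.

== SKYLINES ==
[[48,18],[50,0]]
[[24,18],[26,0],[48,18],[50,0]]
[[24,18],[30,0],[48,18],[50,0]]
[[24,18],[30,9],[36,0],[48,18],[50,0]]
[[10,4],[14,0],[24,18],[30,9],[36,0],[48,18],[50,0]]
[[10,4],[14,0],[24,18],[30,9],[36,0],[40,2],[48,18],[50,0]]
[[10,16],[15,0],[24,18],[30,9],[36,0],[40,2],[48,18],[50,0]]
[[10,16],[15,0],[24,18],[30,9],[36,0],[40,2],[43,10],[46,2],[48,18],[50,0]]
[[10,16],[15,0],[24,18],[30,9],[36,0],[37,4],[43,10],[46,2],[48,18],[50,0]]
[[10,16],[15,0],[24,18],[30,17],[37,4],[43,10],[46,2],[48,18],[50,0]]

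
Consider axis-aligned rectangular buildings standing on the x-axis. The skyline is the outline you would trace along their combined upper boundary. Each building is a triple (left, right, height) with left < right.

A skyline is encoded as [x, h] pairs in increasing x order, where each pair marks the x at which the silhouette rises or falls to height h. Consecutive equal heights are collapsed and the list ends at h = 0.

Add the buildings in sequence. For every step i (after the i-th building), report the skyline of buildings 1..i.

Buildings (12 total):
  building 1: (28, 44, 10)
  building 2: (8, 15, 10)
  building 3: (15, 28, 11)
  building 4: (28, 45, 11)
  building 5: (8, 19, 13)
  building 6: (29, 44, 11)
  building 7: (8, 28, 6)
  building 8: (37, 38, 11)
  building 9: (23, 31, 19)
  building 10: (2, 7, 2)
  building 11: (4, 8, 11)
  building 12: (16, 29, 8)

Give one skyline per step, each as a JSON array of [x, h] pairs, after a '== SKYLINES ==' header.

== SKYLINES ==
[[28,10],[44,0]]
[[8,10],[15,0],[28,10],[44,0]]
[[8,10],[15,11],[28,10],[44,0]]
[[8,10],[15,11],[45,0]]
[[8,13],[19,11],[45,0]]
[[8,13],[19,11],[45,0]]
[[8,13],[19,11],[45,0]]
[[8,13],[19,11],[45,0]]
[[8,13],[19,11],[23,19],[31,11],[45,0]]
[[2,2],[7,0],[8,13],[19,11],[23,19],[31,11],[45,0]]
[[2,2],[4,11],[8,13],[19,11],[23,19],[31,11],[45,0]]
[[2,2],[4,11],[8,13],[19,11],[23,19],[31,11],[45,0]]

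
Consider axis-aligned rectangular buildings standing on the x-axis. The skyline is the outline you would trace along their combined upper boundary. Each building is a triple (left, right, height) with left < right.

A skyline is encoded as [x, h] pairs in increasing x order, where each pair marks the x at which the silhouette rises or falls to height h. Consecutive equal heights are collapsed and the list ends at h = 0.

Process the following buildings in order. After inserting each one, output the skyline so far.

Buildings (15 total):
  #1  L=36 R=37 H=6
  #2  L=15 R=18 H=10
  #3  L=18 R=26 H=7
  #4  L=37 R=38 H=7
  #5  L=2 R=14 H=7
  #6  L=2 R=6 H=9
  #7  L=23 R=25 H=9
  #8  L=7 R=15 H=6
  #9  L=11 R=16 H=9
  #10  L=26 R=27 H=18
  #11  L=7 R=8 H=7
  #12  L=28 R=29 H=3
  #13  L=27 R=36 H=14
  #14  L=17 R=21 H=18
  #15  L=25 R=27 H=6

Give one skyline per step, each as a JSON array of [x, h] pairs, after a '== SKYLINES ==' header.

== SKYLINES ==
[[36,6],[37,0]]
[[15,10],[18,0],[36,6],[37,0]]
[[15,10],[18,7],[26,0],[36,6],[37,0]]
[[15,10],[18,7],[26,0],[36,6],[37,7],[38,0]]
[[2,7],[14,0],[15,10],[18,7],[26,0],[36,6],[37,7],[38,0]]
[[2,9],[6,7],[14,0],[15,10],[18,7],[26,0],[36,6],[37,7],[38,0]]
[[2,9],[6,7],[14,0],[15,10],[18,7],[23,9],[25,7],[26,0],[36,6],[37,7],[38,0]]
[[2,9],[6,7],[14,6],[15,10],[18,7],[23,9],[25,7],[26,0],[36,6],[37,7],[38,0]]
[[2,9],[6,7],[11,9],[15,10],[18,7],[23,9],[25,7],[26,0],[36,6],[37,7],[38,0]]
[[2,9],[6,7],[11,9],[15,10],[18,7],[23,9],[25,7],[26,18],[27,0],[36,6],[37,7],[38,0]]
[[2,9],[6,7],[11,9],[15,10],[18,7],[23,9],[25,7],[26,18],[27,0],[36,6],[37,7],[38,0]]
[[2,9],[6,7],[11,9],[15,10],[18,7],[23,9],[25,7],[26,18],[27,0],[28,3],[29,0],[36,6],[37,7],[38,0]]
[[2,9],[6,7],[11,9],[15,10],[18,7],[23,9],[25,7],[26,18],[27,14],[36,6],[37,7],[38,0]]
[[2,9],[6,7],[11,9],[15,10],[17,18],[21,7],[23,9],[25,7],[26,18],[27,14],[36,6],[37,7],[38,0]]
[[2,9],[6,7],[11,9],[15,10],[17,18],[21,7],[23,9],[25,7],[26,18],[27,14],[36,6],[37,7],[38,0]]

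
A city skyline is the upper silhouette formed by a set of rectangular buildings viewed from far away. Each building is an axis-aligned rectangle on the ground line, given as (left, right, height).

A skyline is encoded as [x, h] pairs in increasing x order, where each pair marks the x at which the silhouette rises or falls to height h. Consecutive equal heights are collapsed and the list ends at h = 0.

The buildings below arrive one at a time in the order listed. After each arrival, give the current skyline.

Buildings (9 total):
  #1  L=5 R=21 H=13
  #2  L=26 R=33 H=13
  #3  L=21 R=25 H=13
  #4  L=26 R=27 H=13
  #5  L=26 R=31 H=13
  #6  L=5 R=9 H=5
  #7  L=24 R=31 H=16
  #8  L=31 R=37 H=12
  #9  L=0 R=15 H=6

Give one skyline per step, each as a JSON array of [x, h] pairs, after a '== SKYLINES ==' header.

== SKYLINES ==
[[5,13],[21,0]]
[[5,13],[21,0],[26,13],[33,0]]
[[5,13],[25,0],[26,13],[33,0]]
[[5,13],[25,0],[26,13],[33,0]]
[[5,13],[25,0],[26,13],[33,0]]
[[5,13],[25,0],[26,13],[33,0]]
[[5,13],[24,16],[31,13],[33,0]]
[[5,13],[24,16],[31,13],[33,12],[37,0]]
[[0,6],[5,13],[24,16],[31,13],[33,12],[37,0]]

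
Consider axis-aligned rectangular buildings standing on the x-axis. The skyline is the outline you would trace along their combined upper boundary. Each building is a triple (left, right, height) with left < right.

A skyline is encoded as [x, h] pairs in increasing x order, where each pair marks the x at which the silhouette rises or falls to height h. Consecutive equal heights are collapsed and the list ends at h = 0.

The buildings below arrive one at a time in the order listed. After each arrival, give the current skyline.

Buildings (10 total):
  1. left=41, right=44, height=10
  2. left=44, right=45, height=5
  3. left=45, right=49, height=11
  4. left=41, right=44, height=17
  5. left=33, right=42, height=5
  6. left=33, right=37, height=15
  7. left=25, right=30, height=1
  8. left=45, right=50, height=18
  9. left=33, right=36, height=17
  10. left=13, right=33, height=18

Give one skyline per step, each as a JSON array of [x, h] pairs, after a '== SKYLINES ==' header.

== SKYLINES ==
[[41,10],[44,0]]
[[41,10],[44,5],[45,0]]
[[41,10],[44,5],[45,11],[49,0]]
[[41,17],[44,5],[45,11],[49,0]]
[[33,5],[41,17],[44,5],[45,11],[49,0]]
[[33,15],[37,5],[41,17],[44,5],[45,11],[49,0]]
[[25,1],[30,0],[33,15],[37,5],[41,17],[44,5],[45,11],[49,0]]
[[25,1],[30,0],[33,15],[37,5],[41,17],[44,5],[45,18],[50,0]]
[[25,1],[30,0],[33,17],[36,15],[37,5],[41,17],[44,5],[45,18],[50,0]]
[[13,18],[33,17],[36,15],[37,5],[41,17],[44,5],[45,18],[50,0]]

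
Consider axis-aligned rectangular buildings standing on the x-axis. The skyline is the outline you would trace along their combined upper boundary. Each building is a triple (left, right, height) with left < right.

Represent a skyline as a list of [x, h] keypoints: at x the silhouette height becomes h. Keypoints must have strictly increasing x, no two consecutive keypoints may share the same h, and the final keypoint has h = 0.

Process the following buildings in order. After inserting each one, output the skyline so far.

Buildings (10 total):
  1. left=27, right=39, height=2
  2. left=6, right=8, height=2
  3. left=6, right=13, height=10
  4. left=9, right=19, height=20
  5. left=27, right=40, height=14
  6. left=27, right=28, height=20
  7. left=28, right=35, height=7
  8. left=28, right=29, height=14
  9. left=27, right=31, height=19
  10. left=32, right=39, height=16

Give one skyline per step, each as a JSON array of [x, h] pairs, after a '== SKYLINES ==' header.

== SKYLINES ==
[[27,2],[39,0]]
[[6,2],[8,0],[27,2],[39,0]]
[[6,10],[13,0],[27,2],[39,0]]
[[6,10],[9,20],[19,0],[27,2],[39,0]]
[[6,10],[9,20],[19,0],[27,14],[40,0]]
[[6,10],[9,20],[19,0],[27,20],[28,14],[40,0]]
[[6,10],[9,20],[19,0],[27,20],[28,14],[40,0]]
[[6,10],[9,20],[19,0],[27,20],[28,14],[40,0]]
[[6,10],[9,20],[19,0],[27,20],[28,19],[31,14],[40,0]]
[[6,10],[9,20],[19,0],[27,20],[28,19],[31,14],[32,16],[39,14],[40,0]]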